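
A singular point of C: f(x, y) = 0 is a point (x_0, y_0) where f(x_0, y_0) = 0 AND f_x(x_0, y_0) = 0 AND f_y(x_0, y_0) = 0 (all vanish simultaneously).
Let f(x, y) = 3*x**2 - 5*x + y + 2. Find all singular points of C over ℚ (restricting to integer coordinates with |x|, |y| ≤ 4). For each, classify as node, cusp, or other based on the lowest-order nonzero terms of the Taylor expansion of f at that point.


No singular points in the scanned grid; C is smooth there.

Compute partial derivatives:
  f_x = 6*x - 5.
  f_y = 1.
f_y = 1 is a nonzero constant, so f_y never vanishes: no point (x, y) can satisfy f = f_x = f_y = 0. In particular no (x, y) ∈ {−4, ..., 4}² is singular; the curve is smooth.


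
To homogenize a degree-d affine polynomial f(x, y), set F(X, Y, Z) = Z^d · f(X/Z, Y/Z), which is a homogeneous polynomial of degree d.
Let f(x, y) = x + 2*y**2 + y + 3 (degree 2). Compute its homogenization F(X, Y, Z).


F(X, Y, Z) = X*Z + 2*Y**2 + Y*Z + 3*Z**2

deg(f) = 2.
Substitute x = X/Z, y = Y/Z into f, then multiply by Z^2.
  monomial 1·x^1·y^0 ↦ 1·X^1·Y^0·Z^1.
  monomial 2·x^0·y^2 ↦ 2·X^0·Y^2·Z^0.
  monomial 1·x^0·y^1 ↦ 1·X^0·Y^1·Z^1.
  monomial 3·x^0·y^0 ↦ 3·X^0·Y^0·Z^2.
Collecting: F(X, Y, Z) = X*Z + 2*Y**2 + Y*Z + 3*Z**2.


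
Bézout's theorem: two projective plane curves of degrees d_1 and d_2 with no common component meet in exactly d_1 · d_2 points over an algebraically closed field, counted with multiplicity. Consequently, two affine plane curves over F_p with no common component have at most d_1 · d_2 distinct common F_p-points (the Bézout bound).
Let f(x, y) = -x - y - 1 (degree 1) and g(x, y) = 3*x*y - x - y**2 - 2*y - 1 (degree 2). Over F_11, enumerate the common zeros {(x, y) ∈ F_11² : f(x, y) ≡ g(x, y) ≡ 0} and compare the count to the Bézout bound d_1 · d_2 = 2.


Common zeros: {(0, 10), (10, 0)}; count = 2; Bézout bound = 2.

deg(f) = 1, deg(g) = 2, so Bézout bound = 2.
Scan x ∈ F_11. For each x, list the y ∈ F_11 with f(x, y) ≡ 0 and those with g(x, y) ≡ 0 (mod 11); the common zeros in that column are the intersection.
  x = 0: f ≡ 0 at y ∈ {10}; g ≡ 0 at y ∈ {10}; common: {10}.
  x = 1: f ≡ 0 at y ∈ {9}; g ≡ 0 at y ∈ {5, 7}; common: ∅.
  x = 2: f ≡ 0 at y ∈ {8}; g ≡ 0 at y ∈ {1, 3}; common: ∅.
  x = 3: f ≡ 0 at y ∈ {7}; g ≡ 0 at y ∈ {9}; common: ∅.
  x = 4: f ≡ 0 at y ∈ {6}; g ≡ 0 at y ∈ {2, 8}; common: ∅.
  x = 5: f ≡ 0 at y ∈ {5}; g ≡ 0 at y ∈ ∅; common: ∅.
  x = 6: f ≡ 0 at y ∈ {4}; g ≡ 0 at y ∈ ∅; common: ∅.
  x = 7: f ≡ 0 at y ∈ {3}; g ≡ 0 at y ∈ ∅; common: ∅.
  x = 8: f ≡ 0 at y ∈ {2}; g ≡ 0 at y ∈ ∅; common: ∅.
  x = 9: f ≡ 0 at y ∈ {1}; g ≡ 0 at y ∈ ∅; common: ∅.
  x = 10: f ≡ 0 at y ∈ {0}; g ≡ 0 at y ∈ {0, 6}; common: {0}.
Collecting: common zeros = {(0, 10), (10, 0)}, so the count is 2.
Comparison with the Bézout bound: 2 ≤ 2 = deg(f)·deg(g), as expected for curves with no common component (the bound is attained).


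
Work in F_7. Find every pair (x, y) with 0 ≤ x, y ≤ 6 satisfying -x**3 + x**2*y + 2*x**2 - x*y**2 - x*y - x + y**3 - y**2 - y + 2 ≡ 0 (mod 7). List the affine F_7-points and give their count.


Affine F_7-points: {(1, 1), (1, 2), (1, 6), (2, 0), (4, 5), (5, 2)}; count = 6.

For each of the 49 pairs (x, y) ∈ F_7², evaluate f(x, y) mod 7. Record the zeros.
  x = 0: [0↦2, 1↦1, 2↦4, 3↦3, 4↦4, 5↦6, 6↦1]  zeros at y ∈ ∅
  x = 1: [0↦2, 1↦0, 2↦0, 3↦1, 4↦2, 5↦2, 6↦0]  zeros at y ∈ {1, 2, 6}
  x = 2: [0↦0, 1↦6, 2↦5, 3↦3, 4↦6, 5↦6, 6↦2]  zeros at y ∈ {0}
  x = 3: [0↦4, 1↦6, 2↦6, 3↦3, 4↦3, 5↦5, 6↦1]  zeros at y ∈ ∅
  x = 4: [0↦1, 1↦1, 2↦4, 3↦2, 4↦1, 5↦0, 6↦5]  zeros at y ∈ {5}
  x = 5: [0↦6, 1↦6, 2↦0, 3↦1, 4↦1, 5↦6, 6↦1]  zeros at y ∈ {2}
  x = 6: [0↦6, 1↦1, 2↦2, 3↦1, 4↦4, 5↦3, 6↦4]  zeros at y ∈ ∅
Collecting zeros: affine points = {(1, 1), (1, 2), (1, 6), (2, 0), (4, 5), (5, 2)}.
Total count |C(F_7)_aff| = 6.


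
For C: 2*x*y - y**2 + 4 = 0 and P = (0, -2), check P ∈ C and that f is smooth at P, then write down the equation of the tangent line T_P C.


Tangent line at P: -4*x + 4*y + 8 = 0.

Step 1: f(0, -2) = 0, so P lies on C.
Step 2: partial derivatives
  f_x(x, y) = 2*y, f_y(x, y) = 2*x - 2*y.
  f_x(P) = -4, f_y(P) = 4 (gradient nonzero, so P is smooth).
Step 3: tangent line at P: -4·(x − 0) + 4·(y − -2) = 0.
Expanding: -4*x + 4*y + 8 = 0.


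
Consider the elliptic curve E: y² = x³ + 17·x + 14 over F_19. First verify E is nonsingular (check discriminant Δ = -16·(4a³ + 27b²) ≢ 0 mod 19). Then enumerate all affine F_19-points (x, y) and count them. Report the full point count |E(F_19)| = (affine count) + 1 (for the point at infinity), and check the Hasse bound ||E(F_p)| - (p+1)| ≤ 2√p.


Affine points = {(3, 4), (3, 15), (6, 3), (6, 16), (7, 1), (7, 18), (8, 4), (8, 15), (10, 5), (10, 14), (13, 0)}; affine count = 11; |E(F_19)| = 12.

Discriminant check: Δ ∝ 4a³ + 27b² = 4·17³ + 27·14² = 4·4913 + 27·196 ≡ 16 (mod 19). Nonzero ⇒ E is nonsingular.
For each x ∈ F_19, compute rhs = x³ + 17·x + 14 mod 19, then count y ∈ F_19 with y² ≡ rhs.
  x = 0: rhs = 14, matching y values: none (0 points).
  x = 1: rhs = 13, matching y values: none (0 points).
  x = 2: rhs = 18, matching y values: none (0 points).
  x = 3: rhs = 16, matching y values: 4, 15 (2 points).
  x = 4: rhs = 13, matching y values: none (0 points).
  x = 5: rhs = 15, matching y values: none (0 points).
  x = 6: rhs = 9, matching y values: 3, 16 (2 points).
  x = 7: rhs = 1, matching y values: 1, 18 (2 points).
  x = 8: rhs = 16, matching y values: 4, 15 (2 points).
  x = 9: rhs = 3, matching y values: none (0 points).
  x = 10: rhs = 6, matching y values: 5, 14 (2 points).
  x = 11: rhs = 12, matching y values: none (0 points).
  x = 12: rhs = 8, matching y values: none (0 points).
  x = 13: rhs = 0, matching y values: 0 (1 points).
  x = 14: rhs = 13, matching y values: none (0 points).
  x = 15: rhs = 15, matching y values: none (0 points).
  x = 16: rhs = 12, matching y values: none (0 points).
  x = 17: rhs = 10, matching y values: none (0 points).
  x = 18: rhs = 15, matching y values: none (0 points).
Total affine count: 11.
Full point count |E(F_19)| = 11 + 1 = 12.
Hasse bound: |12 − (19+1)| = |-8| = 8 ≤ 2√19 ≈ 8.7178 ✓.


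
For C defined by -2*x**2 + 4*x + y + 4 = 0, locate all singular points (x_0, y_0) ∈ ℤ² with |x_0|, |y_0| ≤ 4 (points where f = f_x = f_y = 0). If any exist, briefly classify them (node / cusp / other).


No singular points in the scanned grid; C is smooth there.

Compute partial derivatives:
  f_x = 4 - 4*x.
  f_y = 1.
f_y = 1 is a nonzero constant, so f_y never vanishes: no point (x, y) can satisfy f = f_x = f_y = 0. In particular no (x, y) ∈ {−4, ..., 4}² is singular; the curve is smooth.


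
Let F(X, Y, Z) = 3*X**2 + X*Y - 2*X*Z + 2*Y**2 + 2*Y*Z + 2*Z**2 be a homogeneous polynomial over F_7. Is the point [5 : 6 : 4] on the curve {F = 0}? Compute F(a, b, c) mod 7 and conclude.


F(5,6,4) ≡ 0 (mod 7); P is on the curve.

Evaluate F(5, 6, 4) term-by-term (mod 7).
  3*X**2 ↦ 3·25·1·1 = 75
  X*Y ↦ 1·5·6·1 = 30
  -2*X*Z ↦ -2·5·1·4 = -40
  2*Y**2 ↦ 2·1·36·1 = 72
  2*Y*Z ↦ 2·1·6·4 = 48
  2*Z**2 ↦ 2·1·1·16 = 32
Sum: F(5, 6, 4) = (75) + (30) + (-40) + (72) + (48) + (32) = 217.
Reducing mod 7: 217 ≡ 0 (mod 7).
Since F(a, b, c) ≡ 0 (mod 7), P lies on the curve.


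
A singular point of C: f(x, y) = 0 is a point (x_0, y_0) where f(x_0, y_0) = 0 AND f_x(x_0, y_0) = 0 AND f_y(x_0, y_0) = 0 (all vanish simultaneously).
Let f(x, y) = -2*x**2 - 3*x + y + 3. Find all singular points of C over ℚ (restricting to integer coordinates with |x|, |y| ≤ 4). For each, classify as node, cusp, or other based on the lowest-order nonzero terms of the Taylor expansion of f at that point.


No singular points in the scanned grid; C is smooth there.

Compute partial derivatives:
  f_x = -4*x - 3.
  f_y = 1.
f_y = 1 is a nonzero constant, so f_y never vanishes: no point (x, y) can satisfy f = f_x = f_y = 0. In particular no (x, y) ∈ {−4, ..., 4}² is singular; the curve is smooth.


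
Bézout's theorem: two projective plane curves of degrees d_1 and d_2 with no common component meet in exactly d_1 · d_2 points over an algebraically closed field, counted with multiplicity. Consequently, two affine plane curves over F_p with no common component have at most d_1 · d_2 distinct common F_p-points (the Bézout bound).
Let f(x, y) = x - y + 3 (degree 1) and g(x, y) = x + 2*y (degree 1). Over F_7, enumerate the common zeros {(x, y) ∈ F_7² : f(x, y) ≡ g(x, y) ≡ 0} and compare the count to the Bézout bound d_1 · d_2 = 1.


Common zeros: {(5, 1)}; count = 1; Bézout bound = 1.

deg(f) = 1, deg(g) = 1, so Bézout bound = 1.
Scan x ∈ F_7. For each x, list the y ∈ F_7 with f(x, y) ≡ 0 and those with g(x, y) ≡ 0 (mod 7); the common zeros in that column are the intersection.
  x = 0: f ≡ 0 at y ∈ {3}; g ≡ 0 at y ∈ {0}; common: ∅.
  x = 1: f ≡ 0 at y ∈ {4}; g ≡ 0 at y ∈ {3}; common: ∅.
  x = 2: f ≡ 0 at y ∈ {5}; g ≡ 0 at y ∈ {6}; common: ∅.
  x = 3: f ≡ 0 at y ∈ {6}; g ≡ 0 at y ∈ {2}; common: ∅.
  x = 4: f ≡ 0 at y ∈ {0}; g ≡ 0 at y ∈ {5}; common: ∅.
  x = 5: f ≡ 0 at y ∈ {1}; g ≡ 0 at y ∈ {1}; common: {1}.
  x = 6: f ≡ 0 at y ∈ {2}; g ≡ 0 at y ∈ {4}; common: ∅.
Collecting: common zeros = {(5, 1)}, so the count is 1.
Comparison with the Bézout bound: 1 ≤ 1 = deg(f)·deg(g), as expected for curves with no common component (the bound is attained).


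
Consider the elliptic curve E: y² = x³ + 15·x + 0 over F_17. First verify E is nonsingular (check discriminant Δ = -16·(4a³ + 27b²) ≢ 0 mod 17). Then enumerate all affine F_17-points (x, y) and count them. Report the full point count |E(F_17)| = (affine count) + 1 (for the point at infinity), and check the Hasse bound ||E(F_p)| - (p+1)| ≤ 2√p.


Affine points = {(0, 0), (1, 4), (1, 13), (2, 2), (2, 15), (3, 2), (3, 15), (5, 8), (5, 9), (6, 0), (11, 0), (12, 2), (12, 15), (14, 8), (14, 9), (15, 8), (15, 9), (16, 1), (16, 16)}; affine count = 19; |E(F_17)| = 20.

Discriminant check: Δ ∝ 4a³ + 27b² = 4·15³ + 27·0² = 4·3375 + 27·0 ≡ 2 (mod 17). Nonzero ⇒ E is nonsingular.
For each x ∈ F_17, compute rhs = x³ + 15·x + 0 mod 17, then count y ∈ F_17 with y² ≡ rhs.
  x = 0: rhs = 0, matching y values: 0 (1 points).
  x = 1: rhs = 16, matching y values: 4, 13 (2 points).
  x = 2: rhs = 4, matching y values: 2, 15 (2 points).
  x = 3: rhs = 4, matching y values: 2, 15 (2 points).
  x = 4: rhs = 5, matching y values: none (0 points).
  x = 5: rhs = 13, matching y values: 8, 9 (2 points).
  x = 6: rhs = 0, matching y values: 0 (1 points).
  x = 7: rhs = 6, matching y values: none (0 points).
  x = 8: rhs = 3, matching y values: none (0 points).
  x = 9: rhs = 14, matching y values: none (0 points).
  x = 10: rhs = 11, matching y values: none (0 points).
  x = 11: rhs = 0, matching y values: 0 (1 points).
  x = 12: rhs = 4, matching y values: 2, 15 (2 points).
  x = 13: rhs = 12, matching y values: none (0 points).
  x = 14: rhs = 13, matching y values: 8, 9 (2 points).
  x = 15: rhs = 13, matching y values: 8, 9 (2 points).
  x = 16: rhs = 1, matching y values: 1, 16 (2 points).
Total affine count: 19.
Full point count |E(F_17)| = 19 + 1 = 20.
Hasse bound: |20 − (17+1)| = |2| = 2 ≤ 2√17 ≈ 8.2462 ✓.


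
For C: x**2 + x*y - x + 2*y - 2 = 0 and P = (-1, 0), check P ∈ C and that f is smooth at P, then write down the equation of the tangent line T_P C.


Tangent line at P: -3*x + y - 3 = 0.

Step 1: f(-1, 0) = 0, so P lies on C.
Step 2: partial derivatives
  f_x(x, y) = 2*x + y - 1, f_y(x, y) = x + 2.
  f_x(P) = -3, f_y(P) = 1 (gradient nonzero, so P is smooth).
Step 3: tangent line at P: -3·(x − -1) + 1·(y − 0) = 0.
Expanding: -3*x + y - 3 = 0.


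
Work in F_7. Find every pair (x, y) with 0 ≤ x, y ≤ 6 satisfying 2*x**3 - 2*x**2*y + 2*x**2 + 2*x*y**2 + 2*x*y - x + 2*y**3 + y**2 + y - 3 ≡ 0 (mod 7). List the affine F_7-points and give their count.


Affine F_7-points: {(0, 3), (1, 0), (1, 3), (1, 6), (2, 2), (5, 1), (6, 4)}; count = 7.

For each of the 49 pairs (x, y) ∈ F_7², evaluate f(x, y) mod 7. Record the zeros.
  x = 0: [0↦4, 1↦1, 2↦5, 3↦0, 4↦5, 5↦4, 6↦2]  zeros at y ∈ {3}
  x = 1: [0↦0, 1↦6, 2↦2, 3↦0, 4↦5, 5↦1, 6↦0]  zeros at y ∈ {0, 3, 6}
  x = 2: [0↦5, 1↦2, 2↦0, 3↦4, 4↦5, 5↦1, 6↦4]  zeros at y ∈ {2}
  x = 3: [0↦3, 1↦1, 2↦4, 3↦3, 4↦3, 5↦2, 6↦5]  zeros at y ∈ ∅
  x = 4: [0↦6, 1↦1, 2↦5, 3↦2, 4↦4, 5↦2, 6↦1]  zeros at y ∈ ∅
  x = 5: [0↦5, 1↦0, 2↦1, 3↦6, 4↦6, 5↦6, 6↦4]  zeros at y ∈ {1}
  x = 6: [0↦5, 1↦3, 2↦4, 3↦6, 4↦0, 5↦5, 6↦5]  zeros at y ∈ {4}
Collecting zeros: affine points = {(0, 3), (1, 0), (1, 3), (1, 6), (2, 2), (5, 1), (6, 4)}.
Total count |C(F_7)_aff| = 7.


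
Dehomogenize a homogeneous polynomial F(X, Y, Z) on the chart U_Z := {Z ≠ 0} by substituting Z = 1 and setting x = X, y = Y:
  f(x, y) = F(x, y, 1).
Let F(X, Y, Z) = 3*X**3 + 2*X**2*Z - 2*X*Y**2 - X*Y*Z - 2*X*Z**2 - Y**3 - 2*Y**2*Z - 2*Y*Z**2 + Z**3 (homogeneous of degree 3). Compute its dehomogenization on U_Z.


f(x, y) = 3*x**3 + 2*x**2 - 2*x*y**2 - x*y - 2*x - y**3 - 2*y**2 - 2*y + 1

On U_Z we set Z = 1. Each monomial c·X^i·Y^j·Z^k in F becomes c·x^i·y^j·1^k = c·x^i·y^j.
Substituting Z = 1: F(X, Y, 1) = 3*x**3 + 2*x**2 - 2*x*y**2 - x*y - 2*x - y**3 - 2*y**2 - 2*y + 1.
Note: deg(f) ≤ deg(F) = 3; strict inequality happens when F is divisible by Z (lost terms).


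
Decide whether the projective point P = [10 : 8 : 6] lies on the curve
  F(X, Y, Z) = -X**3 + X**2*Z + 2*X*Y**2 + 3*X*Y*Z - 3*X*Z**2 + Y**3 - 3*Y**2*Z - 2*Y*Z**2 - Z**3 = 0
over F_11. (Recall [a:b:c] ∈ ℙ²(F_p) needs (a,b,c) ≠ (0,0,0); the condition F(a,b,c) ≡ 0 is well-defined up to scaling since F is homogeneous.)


F(10,8,6) ≡ 6 (mod 11); P is NOT on the curve.

Evaluate F(10, 8, 6) term-by-term (mod 11).
  -X**3 ↦ -1·1000·1·1 = -1000
  X**2*Z ↦ 1·100·1·6 = 600
  2*X*Y**2 ↦ 2·10·64·1 = 1280
  3*X*Y*Z ↦ 3·10·8·6 = 1440
  -3*X*Z**2 ↦ -3·10·1·36 = -1080
  Y**3 ↦ 1·1·512·1 = 512
  -3*Y**2*Z ↦ -3·1·64·6 = -1152
  -2*Y*Z**2 ↦ -2·1·8·36 = -576
  -Z**3 ↦ -1·1·1·216 = -216
Sum: F(10, 8, 6) = (-1000) + (600) + (1280) + (1440) + (-1080) + (512) + (-1152) + (-576) + (-216) = -192.
Reducing mod 11: -192 ≡ 6 (mod 11).
Since F(a, b, c) ≡ 6 ≠ 0 (mod 11), P does NOT lie on the curve.


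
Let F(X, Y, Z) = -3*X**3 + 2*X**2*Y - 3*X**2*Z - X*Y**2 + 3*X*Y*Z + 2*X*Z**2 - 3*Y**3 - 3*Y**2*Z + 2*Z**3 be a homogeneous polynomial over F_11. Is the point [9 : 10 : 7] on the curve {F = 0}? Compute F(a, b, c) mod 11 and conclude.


F(9,10,7) ≡ 8 (mod 11); P is NOT on the curve.

Evaluate F(9, 10, 7) term-by-term (mod 11).
  -3*X**3 ↦ -3·729·1·1 = -2187
  2*X**2*Y ↦ 2·81·10·1 = 1620
  -3*X**2*Z ↦ -3·81·1·7 = -1701
  -X*Y**2 ↦ -1·9·100·1 = -900
  3*X*Y*Z ↦ 3·9·10·7 = 1890
  2*X*Z**2 ↦ 2·9·1·49 = 882
  -3*Y**3 ↦ -3·1·1000·1 = -3000
  -3*Y**2*Z ↦ -3·1·100·7 = -2100
  2*Z**3 ↦ 2·1·1·343 = 686
Sum: F(9, 10, 7) = (-2187) + (1620) + (-1701) + (-900) + (1890) + (882) + (-3000) + (-2100) + (686) = -4810.
Reducing mod 11: -4810 ≡ 8 (mod 11).
Since F(a, b, c) ≡ 8 ≠ 0 (mod 11), P does NOT lie on the curve.


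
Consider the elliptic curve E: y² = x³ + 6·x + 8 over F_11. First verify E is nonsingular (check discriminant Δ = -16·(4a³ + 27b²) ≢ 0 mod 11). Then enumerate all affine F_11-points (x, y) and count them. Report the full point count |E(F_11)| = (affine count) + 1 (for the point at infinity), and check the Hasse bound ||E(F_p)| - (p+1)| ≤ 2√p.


Affine points = {(1, 2), (1, 9), (3, 3), (3, 8), (5, 3), (5, 8), (10, 1), (10, 10)}; affine count = 8; |E(F_11)| = 9.

Discriminant check: Δ ∝ 4a³ + 27b² = 4·6³ + 27·8² = 4·216 + 27·64 ≡ 7 (mod 11). Nonzero ⇒ E is nonsingular.
For each x ∈ F_11, compute rhs = x³ + 6·x + 8 mod 11, then count y ∈ F_11 with y² ≡ rhs.
  x = 0: rhs = 8, matching y values: none (0 points).
  x = 1: rhs = 4, matching y values: 2, 9 (2 points).
  x = 2: rhs = 6, matching y values: none (0 points).
  x = 3: rhs = 9, matching y values: 3, 8 (2 points).
  x = 4: rhs = 8, matching y values: none (0 points).
  x = 5: rhs = 9, matching y values: 3, 8 (2 points).
  x = 6: rhs = 7, matching y values: none (0 points).
  x = 7: rhs = 8, matching y values: none (0 points).
  x = 8: rhs = 7, matching y values: none (0 points).
  x = 9: rhs = 10, matching y values: none (0 points).
  x = 10: rhs = 1, matching y values: 1, 10 (2 points).
Total affine count: 8.
Full point count |E(F_11)| = 8 + 1 = 9.
Hasse bound: |9 − (11+1)| = |-3| = 3 ≤ 2√11 ≈ 6.6332 ✓.


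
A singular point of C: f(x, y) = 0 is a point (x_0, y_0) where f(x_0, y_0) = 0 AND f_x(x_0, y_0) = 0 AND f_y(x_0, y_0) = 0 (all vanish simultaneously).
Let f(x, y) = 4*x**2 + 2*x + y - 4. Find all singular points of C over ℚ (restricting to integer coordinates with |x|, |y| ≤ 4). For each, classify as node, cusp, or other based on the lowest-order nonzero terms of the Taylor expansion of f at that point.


No singular points in the scanned grid; C is smooth there.

Compute partial derivatives:
  f_x = 8*x + 2.
  f_y = 1.
f_y = 1 is a nonzero constant, so f_y never vanishes: no point (x, y) can satisfy f = f_x = f_y = 0. In particular no (x, y) ∈ {−4, ..., 4}² is singular; the curve is smooth.


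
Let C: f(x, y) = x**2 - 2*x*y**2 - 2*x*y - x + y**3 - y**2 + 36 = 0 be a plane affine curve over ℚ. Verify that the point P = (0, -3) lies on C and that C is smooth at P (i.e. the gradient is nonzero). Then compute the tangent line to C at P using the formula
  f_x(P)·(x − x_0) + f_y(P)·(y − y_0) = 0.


Tangent line at P: -13*x + 33*y + 99 = 0.

Step 1: f(0, -3) = 0, so P lies on C.
Step 2: partial derivatives
  f_x(x, y) = 2*x - 2*y**2 - 2*y - 1, f_y(x, y) = -4*x*y - 2*x + 3*y**2 - 2*y.
  f_x(P) = -13, f_y(P) = 33 (gradient nonzero, so P is smooth).
Step 3: tangent line at P: -13·(x − 0) + 33·(y − -3) = 0.
Expanding: -13*x + 33*y + 99 = 0.


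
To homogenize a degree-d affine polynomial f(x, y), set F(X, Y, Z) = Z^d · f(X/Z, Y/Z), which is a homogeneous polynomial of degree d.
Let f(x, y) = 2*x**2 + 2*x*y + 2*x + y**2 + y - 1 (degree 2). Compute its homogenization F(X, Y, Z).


F(X, Y, Z) = 2*X**2 + 2*X*Y + 2*X*Z + Y**2 + Y*Z - Z**2

deg(f) = 2.
Substitute x = X/Z, y = Y/Z into f, then multiply by Z^2.
  monomial 2·x^2·y^0 ↦ 2·X^2·Y^0·Z^0.
  monomial 2·x^1·y^1 ↦ 2·X^1·Y^1·Z^0.
  monomial 2·x^1·y^0 ↦ 2·X^1·Y^0·Z^1.
  monomial 1·x^0·y^2 ↦ 1·X^0·Y^2·Z^0.
  monomial 1·x^0·y^1 ↦ 1·X^0·Y^1·Z^1.
  monomial -1·x^0·y^0 ↦ -1·X^0·Y^0·Z^2.
Collecting: F(X, Y, Z) = 2*X**2 + 2*X*Y + 2*X*Z + Y**2 + Y*Z - Z**2.


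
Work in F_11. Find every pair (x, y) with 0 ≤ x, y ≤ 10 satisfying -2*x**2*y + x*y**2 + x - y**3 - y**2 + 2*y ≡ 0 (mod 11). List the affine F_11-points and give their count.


Affine F_11-points: {(0, 0), (0, 1), (0, 9), (1, 1), (3, 10), (4, 4), (5, 4), (7, 9), (7, 10), (8, 5), (10, 5)}; count = 11.

For each of the 121 pairs (x, y) ∈ F_11², evaluate f(x, y) mod 11. Record the zeros.
  x = 0: [0↦0, 1↦0, 2↦3, 3↦3, 4↦5, 5↦3, 6↦2, 7↦7, 8↦1, 9↦0, 10↦9]  zeros at y ∈ {0, 1, 9}
  x = 1: [0↦1, 1↦0, 2↦4, 3↦7, 4↦3, 5↦8, 6↦5, 7↦10, 8↦6, 9↦9, 10↦2]  zeros at y ∈ {1}
  x = 2: [0↦2, 1↦7, 2↦8, 3↦10, 4↦7, 5↦4, 6↦6, 7↦7, 8↦1, 9↦4, 10↦10]  zeros at y ∈ ∅
  x = 3: [0↦3, 1↦10, 2↦4, 3↦1, 4↦6, 5↦2, 6↦5, 7↦9, 8↦8, 9↦7, 10↦0]  zeros at y ∈ {10}
  x = 4: [0↦4, 1↦9, 2↦3, 3↦2, 4↦0, 5↦2, 6↦2, 7↦5, 8↦5, 9↦7, 10↦5]  zeros at y ∈ {4}
  x = 5: [0↦5, 1↦4, 2↦5, 3↦2, 4↦0, 5↦4, 6↦8, 7↦6, 8↦3, 9↦4, 10↦3]  zeros at y ∈ {4}
  x = 6: [0↦6, 1↦6, 2↦10, 3↦1, 4↦6, 5↦8, 6↦1, 7↦1, 8↦2, 9↦9, 10↦5]  zeros at y ∈ ∅
  x = 7: [0↦7, 1↦4, 2↦7, 3↦10, 4↦7, 5↦3, 6↦3, 7↦1, 8↦2, 9↦0, 10↦0]  zeros at y ∈ {9, 10}
  x = 8: [0↦8, 1↦9, 2↦7, 3↦7, 4↦3, 5↦0, 6↦3, 7↦6, 8↦3, 9↦10, 10↦10]  zeros at y ∈ {5}
  x = 9: [0↦9, 1↦10, 2↦10, 3↦3, 4↦5, 5↦10, 6↦1, 7↦5, 8↦5, 9↦6, 10↦2]  zeros at y ∈ ∅
  x = 10: [0↦10, 1↦7, 2↦5, 3↦9, 4↦2, 5↦0, 6↦8, 7↦9, 8↦8, 9↦10, 10↦9]  zeros at y ∈ {5}
Collecting zeros: affine points = {(0, 0), (0, 1), (0, 9), (1, 1), (3, 10), (4, 4), (5, 4), (7, 9), (7, 10), (8, 5), (10, 5)}.
Total count |C(F_11)_aff| = 11.


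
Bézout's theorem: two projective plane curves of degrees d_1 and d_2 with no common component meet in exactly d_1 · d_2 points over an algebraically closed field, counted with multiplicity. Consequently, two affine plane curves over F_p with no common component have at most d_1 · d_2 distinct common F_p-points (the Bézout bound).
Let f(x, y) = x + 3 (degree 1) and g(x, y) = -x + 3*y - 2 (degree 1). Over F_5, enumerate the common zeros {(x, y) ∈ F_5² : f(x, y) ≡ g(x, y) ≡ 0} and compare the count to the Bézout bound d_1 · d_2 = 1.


Common zeros: {(2, 3)}; count = 1; Bézout bound = 1.

deg(f) = 1, deg(g) = 1, so Bézout bound = 1.
Scan x ∈ F_5. For each x, list the y ∈ F_5 with f(x, y) ≡ 0 and those with g(x, y) ≡ 0 (mod 5); the common zeros in that column are the intersection.
  x = 0: f ≡ 0 at y ∈ ∅; g ≡ 0 at y ∈ {4}; common: ∅.
  x = 1: f ≡ 0 at y ∈ ∅; g ≡ 0 at y ∈ {1}; common: ∅.
  x = 2: f ≡ 0 at y ∈ {0, 1, 2, 3, 4}; g ≡ 0 at y ∈ {3}; common: {3}.
  x = 3: f ≡ 0 at y ∈ ∅; g ≡ 0 at y ∈ {0}; common: ∅.
  x = 4: f ≡ 0 at y ∈ ∅; g ≡ 0 at y ∈ {2}; common: ∅.
Collecting: common zeros = {(2, 3)}, so the count is 1.
Comparison with the Bézout bound: 1 ≤ 1 = deg(f)·deg(g), as expected for curves with no common component (the bound is attained).


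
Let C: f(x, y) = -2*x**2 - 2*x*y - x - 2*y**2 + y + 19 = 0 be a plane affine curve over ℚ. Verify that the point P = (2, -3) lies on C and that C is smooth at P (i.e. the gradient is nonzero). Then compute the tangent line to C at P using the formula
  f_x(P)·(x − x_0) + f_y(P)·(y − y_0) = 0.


Tangent line at P: -3*x + 9*y + 33 = 0.

Step 1: f(2, -3) = 0, so P lies on C.
Step 2: partial derivatives
  f_x(x, y) = -4*x - 2*y - 1, f_y(x, y) = -2*x - 4*y + 1.
  f_x(P) = -3, f_y(P) = 9 (gradient nonzero, so P is smooth).
Step 3: tangent line at P: -3·(x − 2) + 9·(y − -3) = 0.
Expanding: -3*x + 9*y + 33 = 0.


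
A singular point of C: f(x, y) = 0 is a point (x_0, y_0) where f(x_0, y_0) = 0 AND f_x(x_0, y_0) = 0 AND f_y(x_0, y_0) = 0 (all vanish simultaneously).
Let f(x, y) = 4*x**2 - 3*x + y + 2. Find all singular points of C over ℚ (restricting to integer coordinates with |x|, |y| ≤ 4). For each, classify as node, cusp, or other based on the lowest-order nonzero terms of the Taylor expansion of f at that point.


No singular points in the scanned grid; C is smooth there.

Compute partial derivatives:
  f_x = 8*x - 3.
  f_y = 1.
f_y = 1 is a nonzero constant, so f_y never vanishes: no point (x, y) can satisfy f = f_x = f_y = 0. In particular no (x, y) ∈ {−4, ..., 4}² is singular; the curve is smooth.


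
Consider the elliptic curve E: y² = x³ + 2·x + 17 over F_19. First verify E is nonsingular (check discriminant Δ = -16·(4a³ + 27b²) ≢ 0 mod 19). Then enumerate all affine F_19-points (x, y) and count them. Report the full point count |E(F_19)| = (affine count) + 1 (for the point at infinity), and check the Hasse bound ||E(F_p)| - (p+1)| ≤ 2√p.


Affine points = {(0, 6), (0, 13), (1, 1), (1, 18), (5, 0), (6, 6), (6, 13), (9, 2), (9, 17), (10, 7), (10, 12), (13, 6), (13, 13), (17, 9), (17, 10)}; affine count = 15; |E(F_19)| = 16.

Discriminant check: Δ ∝ 4a³ + 27b² = 4·2³ + 27·17² = 4·8 + 27·289 ≡ 7 (mod 19). Nonzero ⇒ E is nonsingular.
For each x ∈ F_19, compute rhs = x³ + 2·x + 17 mod 19, then count y ∈ F_19 with y² ≡ rhs.
  x = 0: rhs = 17, matching y values: 6, 13 (2 points).
  x = 1: rhs = 1, matching y values: 1, 18 (2 points).
  x = 2: rhs = 10, matching y values: none (0 points).
  x = 3: rhs = 12, matching y values: none (0 points).
  x = 4: rhs = 13, matching y values: none (0 points).
  x = 5: rhs = 0, matching y values: 0 (1 points).
  x = 6: rhs = 17, matching y values: 6, 13 (2 points).
  x = 7: rhs = 13, matching y values: none (0 points).
  x = 8: rhs = 13, matching y values: none (0 points).
  x = 9: rhs = 4, matching y values: 2, 17 (2 points).
  x = 10: rhs = 11, matching y values: 7, 12 (2 points).
  x = 11: rhs = 2, matching y values: none (0 points).
  x = 12: rhs = 2, matching y values: none (0 points).
  x = 13: rhs = 17, matching y values: 6, 13 (2 points).
  x = 14: rhs = 15, matching y values: none (0 points).
  x = 15: rhs = 2, matching y values: none (0 points).
  x = 16: rhs = 3, matching y values: none (0 points).
  x = 17: rhs = 5, matching y values: 9, 10 (2 points).
  x = 18: rhs = 14, matching y values: none (0 points).
Total affine count: 15.
Full point count |E(F_19)| = 15 + 1 = 16.
Hasse bound: |16 − (19+1)| = |-4| = 4 ≤ 2√19 ≈ 8.7178 ✓.


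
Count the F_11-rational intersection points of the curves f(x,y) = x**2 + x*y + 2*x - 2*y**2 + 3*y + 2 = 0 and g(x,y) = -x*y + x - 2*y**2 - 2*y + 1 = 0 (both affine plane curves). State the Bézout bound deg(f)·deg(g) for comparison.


Common zeros: {(0, 2), (1, 9)}; count = 2; Bézout bound = 4.

deg(f) = 2, deg(g) = 2, so Bézout bound = 4.
Scan x ∈ F_11. For each x, list the y ∈ F_11 with f(x, y) ≡ 0 and those with g(x, y) ≡ 0 (mod 11); the common zeros in that column are the intersection.
  x = 0: f ≡ 0 at y ∈ {2, 5}; g ≡ 0 at y ∈ {2, 8}; common: {2}.
  x = 1: f ≡ 0 at y ∈ {4, 9}; g ≡ 0 at y ∈ {6, 9}; common: {9}.
  x = 2: f ≡ 0 at y ∈ ∅; g ≡ 0 at y ∈ ∅; common: ∅.
  x = 3: f ≡ 0 at y ∈ ∅; g ≡ 0 at y ∈ ∅; common: ∅.
  x = 4: f ≡ 0 at y ∈ {4, 5}; g ≡ 0 at y ∈ ∅; common: ∅.
  x = 5: f ≡ 0 at y ∈ ∅; g ≡ 0 at y ∈ {3, 10}; common: ∅.
  x = 6: f ≡ 0 at y ∈ ∅; g ≡ 0 at y ∈ ∅; common: ∅.
  x = 7: f ≡ 0 at y ∈ {2, 3}; g ≡ 0 at y ∈ ∅; common: ∅.
  x = 8: f ≡ 0 at y ∈ ∅; g ≡ 0 at y ∈ ∅; common: ∅.
  x = 9: f ≡ 0 at y ∈ ∅; g ≡ 0 at y ∈ {4, 7}; common: ∅.
  x = 10: f ≡ 0 at y ∈ {3, 9}; g ≡ 0 at y ∈ {0, 5}; common: ∅.
Collecting: common zeros = {(0, 2), (1, 9)}, so the count is 2.
Comparison with the Bézout bound: 2 ≤ 4 = deg(f)·deg(g), as expected for curves with no common component (the affine F_11-count falls short of the bound because intersections may lie at infinity, over extension fields, or carry multiplicity).


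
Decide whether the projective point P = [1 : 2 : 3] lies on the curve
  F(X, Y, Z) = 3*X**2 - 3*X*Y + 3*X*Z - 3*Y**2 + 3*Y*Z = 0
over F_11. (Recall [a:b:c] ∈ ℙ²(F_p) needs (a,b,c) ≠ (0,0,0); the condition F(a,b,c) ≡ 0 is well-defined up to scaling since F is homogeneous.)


F(1,2,3) ≡ 1 (mod 11); P is NOT on the curve.

Evaluate F(1, 2, 3) term-by-term (mod 11).
  3*X**2 ↦ 3·1·1·1 = 3
  -3*X*Y ↦ -3·1·2·1 = -6
  3*X*Z ↦ 3·1·1·3 = 9
  -3*Y**2 ↦ -3·1·4·1 = -12
  3*Y*Z ↦ 3·1·2·3 = 18
Sum: F(1, 2, 3) = (3) + (-6) + (9) + (-12) + (18) = 12.
Reducing mod 11: 12 ≡ 1 (mod 11).
Since F(a, b, c) ≡ 1 ≠ 0 (mod 11), P does NOT lie on the curve.


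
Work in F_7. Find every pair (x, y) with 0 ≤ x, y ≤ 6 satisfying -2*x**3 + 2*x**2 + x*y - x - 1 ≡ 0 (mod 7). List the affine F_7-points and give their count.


Affine F_7-points: {(1, 2), (2, 2), (3, 4), (4, 6), (5, 2), (6, 4)}; count = 6.

For each of the 49 pairs (x, y) ∈ F_7², evaluate f(x, y) mod 7. Record the zeros.
  x = 0: [0↦6, 1↦6, 2↦6, 3↦6, 4↦6, 5↦6, 6↦6]  zeros at y ∈ ∅
  x = 1: [0↦5, 1↦6, 2↦0, 3↦1, 4↦2, 5↦3, 6↦4]  zeros at y ∈ {2}
  x = 2: [0↦3, 1↦5, 2↦0, 3↦2, 4↦4, 5↦6, 6↦1]  zeros at y ∈ {2}
  x = 3: [0↦2, 1↦5, 2↦1, 3↦4, 4↦0, 5↦3, 6↦6]  zeros at y ∈ {4}
  x = 4: [0↦4, 1↦1, 2↦5, 3↦2, 4↦6, 5↦3, 6↦0]  zeros at y ∈ {6}
  x = 5: [0↦4, 1↦2, 2↦0, 3↦5, 4↦3, 5↦1, 6↦6]  zeros at y ∈ {2}
  x = 6: [0↦4, 1↦3, 2↦2, 3↦1, 4↦0, 5↦6, 6↦5]  zeros at y ∈ {4}
Collecting zeros: affine points = {(1, 2), (2, 2), (3, 4), (4, 6), (5, 2), (6, 4)}.
Total count |C(F_7)_aff| = 6.


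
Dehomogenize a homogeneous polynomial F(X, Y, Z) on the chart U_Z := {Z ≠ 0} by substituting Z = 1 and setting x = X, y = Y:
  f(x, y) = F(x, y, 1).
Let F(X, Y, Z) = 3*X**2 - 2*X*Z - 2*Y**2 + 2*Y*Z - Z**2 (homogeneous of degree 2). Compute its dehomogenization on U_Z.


f(x, y) = 3*x**2 - 2*x - 2*y**2 + 2*y - 1

On U_Z we set Z = 1. Each monomial c·X^i·Y^j·Z^k in F becomes c·x^i·y^j·1^k = c·x^i·y^j.
Substituting Z = 1: F(X, Y, 1) = 3*x**2 - 2*x - 2*y**2 + 2*y - 1.
Note: deg(f) ≤ deg(F) = 2; strict inequality happens when F is divisible by Z (lost terms).


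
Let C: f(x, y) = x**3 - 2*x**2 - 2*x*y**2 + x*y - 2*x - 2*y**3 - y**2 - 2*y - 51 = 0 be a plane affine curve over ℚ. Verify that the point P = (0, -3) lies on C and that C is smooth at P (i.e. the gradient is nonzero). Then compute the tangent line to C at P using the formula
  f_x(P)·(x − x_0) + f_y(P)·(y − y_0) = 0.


Tangent line at P: -23*x - 50*y - 150 = 0.

Step 1: f(0, -3) = 0, so P lies on C.
Step 2: partial derivatives
  f_x(x, y) = 3*x**2 - 4*x - 2*y**2 + y - 2, f_y(x, y) = -4*x*y + x - 6*y**2 - 2*y - 2.
  f_x(P) = -23, f_y(P) = -50 (gradient nonzero, so P is smooth).
Step 3: tangent line at P: -23·(x − 0) + -50·(y − -3) = 0.
Expanding: -23*x - 50*y - 150 = 0.


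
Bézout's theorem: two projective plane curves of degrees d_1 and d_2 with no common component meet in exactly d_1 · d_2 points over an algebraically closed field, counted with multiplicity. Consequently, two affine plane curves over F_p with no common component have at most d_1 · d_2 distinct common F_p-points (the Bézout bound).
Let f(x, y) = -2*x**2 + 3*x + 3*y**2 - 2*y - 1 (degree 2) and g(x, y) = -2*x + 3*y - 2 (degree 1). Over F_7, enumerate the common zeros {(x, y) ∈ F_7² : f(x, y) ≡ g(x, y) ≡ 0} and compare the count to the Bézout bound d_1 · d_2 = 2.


Common zeros: ∅; count = 0; Bézout bound = 2.

deg(f) = 2, deg(g) = 1, so Bézout bound = 2.
Scan x ∈ F_7. For each x, list the y ∈ F_7 with f(x, y) ≡ 0 and those with g(x, y) ≡ 0 (mod 7); the common zeros in that column are the intersection.
  x = 0: f ≡ 0 at y ∈ {1, 2}; g ≡ 0 at y ∈ {3}; common: ∅.
  x = 1: f ≡ 0 at y ∈ {0, 3}; g ≡ 0 at y ∈ {6}; common: ∅.
  x = 2: f ≡ 0 at y ∈ ∅; g ≡ 0 at y ∈ {2}; common: ∅.
  x = 3: f ≡ 0 at y ∈ ∅; g ≡ 0 at y ∈ {5}; common: ∅.
  x = 4: f ≡ 0 at y ∈ {0, 3}; g ≡ 0 at y ∈ {1}; common: ∅.
  x = 5: f ≡ 0 at y ∈ {1, 2}; g ≡ 0 at y ∈ {4}; common: ∅.
  x = 6: f ≡ 0 at y ∈ ∅; g ≡ 0 at y ∈ {0}; common: ∅.
Collecting: common zeros = ∅, so the count is 0.
Comparison with the Bézout bound: 0 ≤ 2 = deg(f)·deg(g), as expected for curves with no common component (the affine F_7-count falls short of the bound because intersections may lie at infinity, over extension fields, or carry multiplicity).


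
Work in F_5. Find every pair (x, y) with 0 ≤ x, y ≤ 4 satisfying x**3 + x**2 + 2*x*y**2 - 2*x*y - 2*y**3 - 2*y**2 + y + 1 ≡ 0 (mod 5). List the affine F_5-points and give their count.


Affine F_5-points: {(0, 4), (1, 1), (1, 2), (2, 1), (2, 4), (4, 2), (4, 3)}; count = 7.

For each of the 25 pairs (x, y) ∈ F_5², evaluate f(x, y) mod 5. Record the zeros.
  x = 0: [0↦1, 1↦3, 2↦4, 3↦2, 4↦0]  zeros at y ∈ {4}
  x = 1: [0↦3, 1↦0, 2↦0, 3↦1, 4↦1]  zeros at y ∈ {1, 2}
  x = 2: [0↦3, 1↦0, 2↦4, 3↦3, 4↦0]  zeros at y ∈ {1, 4}
  x = 3: [0↦2, 1↦4, 2↦2, 3↦4, 4↦3]  zeros at y ∈ ∅
  x = 4: [0↦1, 1↦3, 2↦0, 3↦0, 4↦1]  zeros at y ∈ {2, 3}
Collecting zeros: affine points = {(0, 4), (1, 1), (1, 2), (2, 1), (2, 4), (4, 2), (4, 3)}.
Total count |C(F_5)_aff| = 7.


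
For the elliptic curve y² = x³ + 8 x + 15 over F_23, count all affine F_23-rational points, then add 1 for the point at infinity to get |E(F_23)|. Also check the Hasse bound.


Affine points = {(1, 1), (1, 22), (2, 4), (2, 19), (6, 7), (6, 16), (7, 0), (8, 4), (8, 19), (11, 10), (11, 13), (13, 4), (13, 19), (17, 2), (17, 21), (22, 11), (22, 12)}; affine count = 17; |E(F_23)| = 18.

Discriminant check: Δ ∝ 4a³ + 27b² = 4·8³ + 27·15² = 4·512 + 27·225 ≡ 4 (mod 23). Nonzero ⇒ E is nonsingular.
For each x ∈ F_23, compute rhs = x³ + 8·x + 15 mod 23, then count y ∈ F_23 with y² ≡ rhs.
  x = 0: rhs = 15, matching y values: none (0 points).
  x = 1: rhs = 1, matching y values: 1, 22 (2 points).
  x = 2: rhs = 16, matching y values: 4, 19 (2 points).
  x = 3: rhs = 20, matching y values: none (0 points).
  x = 4: rhs = 19, matching y values: none (0 points).
  x = 5: rhs = 19, matching y values: none (0 points).
  x = 6: rhs = 3, matching y values: 7, 16 (2 points).
  x = 7: rhs = 0, matching y values: 0 (1 points).
  x = 8: rhs = 16, matching y values: 4, 19 (2 points).
  x = 9: rhs = 11, matching y values: none (0 points).
  x = 10: rhs = 14, matching y values: none (0 points).
  x = 11: rhs = 8, matching y values: 10, 13 (2 points).
  x = 12: rhs = 22, matching y values: none (0 points).
  x = 13: rhs = 16, matching y values: 4, 19 (2 points).
  x = 14: rhs = 19, matching y values: none (0 points).
  x = 15: rhs = 14, matching y values: none (0 points).
  x = 16: rhs = 7, matching y values: none (0 points).
  x = 17: rhs = 4, matching y values: 2, 21 (2 points).
  x = 18: rhs = 11, matching y values: none (0 points).
  x = 19: rhs = 11, matching y values: none (0 points).
  x = 20: rhs = 10, matching y values: none (0 points).
  x = 21: rhs = 14, matching y values: none (0 points).
  x = 22: rhs = 6, matching y values: 11, 12 (2 points).
Total affine count: 17.
Full point count |E(F_23)| = 17 + 1 = 18.
Hasse bound: |18 − (23+1)| = |-6| = 6 ≤ 2√23 ≈ 9.5917 ✓.


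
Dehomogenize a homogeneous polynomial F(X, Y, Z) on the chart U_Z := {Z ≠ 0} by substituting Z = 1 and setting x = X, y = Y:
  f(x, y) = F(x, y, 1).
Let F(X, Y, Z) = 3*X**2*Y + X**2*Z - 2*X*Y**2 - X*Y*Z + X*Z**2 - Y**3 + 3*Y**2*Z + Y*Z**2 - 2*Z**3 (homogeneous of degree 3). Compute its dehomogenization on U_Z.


f(x, y) = 3*x**2*y + x**2 - 2*x*y**2 - x*y + x - y**3 + 3*y**2 + y - 2

On U_Z we set Z = 1. Each monomial c·X^i·Y^j·Z^k in F becomes c·x^i·y^j·1^k = c·x^i·y^j.
Substituting Z = 1: F(X, Y, 1) = 3*x**2*y + x**2 - 2*x*y**2 - x*y + x - y**3 + 3*y**2 + y - 2.
Note: deg(f) ≤ deg(F) = 3; strict inequality happens when F is divisible by Z (lost terms).


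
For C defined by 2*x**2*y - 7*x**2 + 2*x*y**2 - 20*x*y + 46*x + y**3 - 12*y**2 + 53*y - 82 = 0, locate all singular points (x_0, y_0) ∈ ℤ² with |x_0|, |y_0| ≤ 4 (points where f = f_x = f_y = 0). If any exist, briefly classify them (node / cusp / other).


Singular points: {(2, 3)}; classification: node.

Compute partial derivatives:
  f_x = 4*x*y - 14*x + 2*y**2 - 20*y + 46.
  f_y = 2*x**2 + 4*x*y - 20*x + 3*y**2 - 24*y + 53.
Scan x_0 ∈ {−4, ..., 4}. For each x_0, f_y(x_0, y) is a polynomial in y; find its integer roots y ∈ {−4, ..., 4}, then test f_x and f at those candidates.
  x = -4: f_y(-4, y) = 3*y**2 - 40*y + 165; no integer root y with |y| ≤ 4.
  x = -3: f_y(-3, y) = 3*y**2 - 36*y + 131; no integer root y with |y| ≤ 4.
  x = -2: f_y(-2, y) = 3*y**2 - 32*y + 101; no integer root y with |y| ≤ 4.
  x = -1: f_y(-1, y) = 3*y**2 - 28*y + 75; no integer root y with |y| ≤ 4.
  x = 0: f_y(0, y) = 3*y**2 - 24*y + 53; no integer root y with |y| ≤ 4.
  x = 1: f_y(1, y) = 3*y**2 - 20*y + 35; no integer root y with |y| ≤ 4.
  x = 2: f_y(2, y) = 3*y**2 - 16*y + 21; vanishes at y ∈ {3}. (2, 3): f_x = 0, f = 0 — SINGULAR.
  x = 3: f_y(3, y) = 3*y**2 - 12*y + 11; no integer root y with |y| ≤ 4.
  x = 4: f_y(4, y) = 3*y**2 - 8*y + 5; vanishes at y ∈ {1}. (4, 1): f_x = -12 ≠ 0.
Only singular point on the grid: (2, 3).
Classify: substitute x = 2 + u, y = 3 + v and expand: f = 2*u**2*v - u**2 + 2*u*v**2 + v**3 + v**2.
No constant or linear terms (consistent with a singular point). Quadratic part: -u**2 + v**2. Cubic part: 2*u**2*v + 2*u*v**2 + v**3.
The quadratic part v**2 - u**2 = (v − u)(v + u) splits into two distinct linear factors, so there are two distinct tangent lines y − 3 = ±(x − 2) — this is a node (ordinary double point).
Classification: node.


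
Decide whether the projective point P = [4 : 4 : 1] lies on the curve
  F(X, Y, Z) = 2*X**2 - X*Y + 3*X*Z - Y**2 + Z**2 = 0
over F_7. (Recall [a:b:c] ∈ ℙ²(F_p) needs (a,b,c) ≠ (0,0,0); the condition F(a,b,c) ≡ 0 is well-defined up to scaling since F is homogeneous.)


F(4,4,1) ≡ 6 (mod 7); P is NOT on the curve.

Evaluate F(4, 4, 1) term-by-term (mod 7).
  2*X**2 ↦ 2·16·1·1 = 32
  -X*Y ↦ -1·4·4·1 = -16
  3*X*Z ↦ 3·4·1·1 = 12
  -Y**2 ↦ -1·1·16·1 = -16
  Z**2 ↦ 1·1·1·1 = 1
Sum: F(4, 4, 1) = (32) + (-16) + (12) + (-16) + (1) = 13.
Reducing mod 7: 13 ≡ 6 (mod 7).
Since F(a, b, c) ≡ 6 ≠ 0 (mod 7), P does NOT lie on the curve.


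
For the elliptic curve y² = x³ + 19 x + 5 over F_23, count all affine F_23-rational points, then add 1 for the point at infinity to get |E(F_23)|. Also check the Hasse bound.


Affine points = {(1, 5), (1, 18), (5, 8), (5, 15), (6, 6), (6, 17), (8, 5), (8, 18), (9, 10), (9, 13), (11, 2), (11, 21), (12, 11), (12, 12), (14, 5), (14, 18), (15, 10), (15, 13), (16, 9), (16, 14), (19, 7), (19, 16), (20, 6), (20, 17), (22, 10), (22, 13)}; affine count = 26; |E(F_23)| = 27.

Discriminant check: Δ ∝ 4a³ + 27b² = 4·19³ + 27·5² = 4·6859 + 27·25 ≡ 5 (mod 23). Nonzero ⇒ E is nonsingular.
For each x ∈ F_23, compute rhs = x³ + 19·x + 5 mod 23, then count y ∈ F_23 with y² ≡ rhs.
  x = 0: rhs = 5, matching y values: none (0 points).
  x = 1: rhs = 2, matching y values: 5, 18 (2 points).
  x = 2: rhs = 5, matching y values: none (0 points).
  x = 3: rhs = 20, matching y values: none (0 points).
  x = 4: rhs = 7, matching y values: none (0 points).
  x = 5: rhs = 18, matching y values: 8, 15 (2 points).
  x = 6: rhs = 13, matching y values: 6, 17 (2 points).
  x = 7: rhs = 21, matching y values: none (0 points).
  x = 8: rhs = 2, matching y values: 5, 18 (2 points).
  x = 9: rhs = 8, matching y values: 10, 13 (2 points).
  x = 10: rhs = 22, matching y values: none (0 points).
  x = 11: rhs = 4, matching y values: 2, 21 (2 points).
  x = 12: rhs = 6, matching y values: 11, 12 (2 points).
  x = 13: rhs = 11, matching y values: none (0 points).
  x = 14: rhs = 2, matching y values: 5, 18 (2 points).
  x = 15: rhs = 8, matching y values: 10, 13 (2 points).
  x = 16: rhs = 12, matching y values: 9, 14 (2 points).
  x = 17: rhs = 20, matching y values: none (0 points).
  x = 18: rhs = 15, matching y values: none (0 points).
  x = 19: rhs = 3, matching y values: 7, 16 (2 points).
  x = 20: rhs = 13, matching y values: 6, 17 (2 points).
  x = 21: rhs = 5, matching y values: none (0 points).
  x = 22: rhs = 8, matching y values: 10, 13 (2 points).
Total affine count: 26.
Full point count |E(F_23)| = 26 + 1 = 27.
Hasse bound: |27 − (23+1)| = |3| = 3 ≤ 2√23 ≈ 9.5917 ✓.


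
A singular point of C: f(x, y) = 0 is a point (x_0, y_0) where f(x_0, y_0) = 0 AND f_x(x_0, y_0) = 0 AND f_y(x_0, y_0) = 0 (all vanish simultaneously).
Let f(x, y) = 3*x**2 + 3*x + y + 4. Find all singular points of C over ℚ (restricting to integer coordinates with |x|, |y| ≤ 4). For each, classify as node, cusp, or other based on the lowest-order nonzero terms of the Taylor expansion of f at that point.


No singular points in the scanned grid; C is smooth there.

Compute partial derivatives:
  f_x = 6*x + 3.
  f_y = 1.
f_y = 1 is a nonzero constant, so f_y never vanishes: no point (x, y) can satisfy f = f_x = f_y = 0. In particular no (x, y) ∈ {−4, ..., 4}² is singular; the curve is smooth.
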